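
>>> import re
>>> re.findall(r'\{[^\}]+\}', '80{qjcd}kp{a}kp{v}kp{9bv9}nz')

Walking the string: at [2:8] → '{qjcd}'; at [10:13] → '{a}'; at [15:18] → '{v}'; at [20:26] → '{9bv9}'.
`findall` yields the raw match text (4 of them) because the pattern has no groups.

['{qjcd}', '{a}', '{v}', '{9bv9}']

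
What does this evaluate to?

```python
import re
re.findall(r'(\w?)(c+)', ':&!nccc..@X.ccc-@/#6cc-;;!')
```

This matches optionally a word character (captured); then one or more of a literal 'c' (captured).
Scanning left to right: at [3:7] match 'nccc', groups = ('n', 'ccc'); at [12:15] match 'ccc', groups = ('c', 'cc'); at [19:22] match '6cc', groups = ('6', 'cc').
Multiple groups make `findall` return tuples — one 2-tuple for each match.

[('n', 'ccc'), ('c', 'cc'), ('6', 'cc')]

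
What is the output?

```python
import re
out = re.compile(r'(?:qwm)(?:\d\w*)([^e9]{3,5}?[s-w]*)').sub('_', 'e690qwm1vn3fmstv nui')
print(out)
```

This matches the literal 'qw', then the literal 'm' (non-capturing group); then a digit, then zero or more of a word character (non-capturing group); then 3 to 5 of any character except [e9] (lazy), then zero or more of a character in [s-w] (captured).
`sub` substitutes '_' at each match site.

e690_i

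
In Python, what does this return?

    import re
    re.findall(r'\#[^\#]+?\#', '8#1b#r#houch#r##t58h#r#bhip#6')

Scanning left to right: at [1:5] → '#1b#'; at [6:13] → '#houch#'; at [15:21] → '#t58h#'; at [22:28] → '#bhip#'.
No capturing groups, so `findall` returns the 4 full match strings.

['#1b#', '#houch#', '#t58h#', '#bhip#']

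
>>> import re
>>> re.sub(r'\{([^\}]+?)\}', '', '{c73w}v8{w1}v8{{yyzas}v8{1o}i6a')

Matches: at [0:6] → '{c73w}'; at [8:12] → '{w1}'; at [14:22] → '{{yyzas}'; at [24:28] → '{1o}'.
`sub` substitutes '' at each match site.

'v8v8v8i6a'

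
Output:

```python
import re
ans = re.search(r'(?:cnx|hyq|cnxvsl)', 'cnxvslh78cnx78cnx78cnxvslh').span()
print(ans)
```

The regex engine tests alternatives in the order written; an earlier branch that matches wins even if a later one would match more.
`re.search` scans for the first position where the pattern succeeds.
The match spans [0:3] → 'cnx'.

(0, 3)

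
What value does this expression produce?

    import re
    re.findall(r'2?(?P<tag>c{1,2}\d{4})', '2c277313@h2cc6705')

['c2773', 'cc6705']

This matches optionally a literal '2'; then 1 to 2 of the literal 'c', then exactly 4 of a digit (captured as 'tag').
Scanning left to right: at [0:6] match '2c2773', group 1 = 'c2773'; at [10:17] match '2cc6705', group 1 = 'cc6705'.
With a single group, `findall` returns only what that group captured — 2 items.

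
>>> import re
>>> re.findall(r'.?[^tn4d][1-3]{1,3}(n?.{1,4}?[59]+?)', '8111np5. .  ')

['np5']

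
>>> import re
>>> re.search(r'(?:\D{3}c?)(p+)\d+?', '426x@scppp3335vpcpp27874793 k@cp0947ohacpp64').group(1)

'ppp'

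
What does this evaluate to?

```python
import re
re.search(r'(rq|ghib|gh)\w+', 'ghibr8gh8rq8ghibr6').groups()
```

The match spans [0:18] → 'ghibr8gh8rq8ghibr6'.
Captured: group 1 = 'ghib'.

('ghib',)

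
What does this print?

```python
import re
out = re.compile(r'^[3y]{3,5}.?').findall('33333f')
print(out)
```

['33333f']

This matches anchored at the start of the string; then 3 to 5 of one of [3y]; then optionally any character.
Scanning left to right: at [0:6] → '33333f'.
With no groups in the pattern, `findall` gives back each whole match — 1 here.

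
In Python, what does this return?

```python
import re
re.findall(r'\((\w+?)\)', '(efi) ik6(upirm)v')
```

['efi', 'upirm']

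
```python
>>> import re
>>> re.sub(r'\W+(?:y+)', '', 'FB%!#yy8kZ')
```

Pattern: one or more of a non-word character; then one or more of a literal 'y' (non-capturing group).
Every occurrence is swapped for ''.

'FB8kZ'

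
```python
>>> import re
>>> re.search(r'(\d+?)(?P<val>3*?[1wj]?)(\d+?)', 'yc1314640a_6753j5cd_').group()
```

'13'

This matches one or more of a digit (lazy) (captured); then zero or more of the literal '3' (lazy), then optionally one of [1wj] (captured as 'val'); then one or more of a digit (lazy) (captured).
The match spans [2:4] → '13'.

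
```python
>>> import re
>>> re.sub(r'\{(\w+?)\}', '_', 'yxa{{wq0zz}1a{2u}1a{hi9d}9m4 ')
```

'yxa{_1a_1a_9m4 '

`sub` substitutes '_' at each match site.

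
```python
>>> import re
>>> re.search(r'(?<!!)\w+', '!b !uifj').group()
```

A negative assertion filters positions out without eating any characters.
Unlike `match`, `search` isn't anchored — it looks for the pattern anywhere in the string.
The match spans [5:8] → 'ifj'.

'ifj'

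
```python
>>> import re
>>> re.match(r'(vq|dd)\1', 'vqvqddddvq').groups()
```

The match spans [0:4] → 'vqvq'.
Captured: group 1 = 'vq'.

('vq',)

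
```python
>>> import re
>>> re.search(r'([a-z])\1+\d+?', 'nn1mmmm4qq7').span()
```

(0, 3)

A backreference is literal: `\1` must see the identical characters the first group matched.
The match spans [0:3] → 'nn1'.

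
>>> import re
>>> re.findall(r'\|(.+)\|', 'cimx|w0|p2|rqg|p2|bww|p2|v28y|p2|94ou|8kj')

Matches: at [4:38] match '|w0|p2|rqg|p2|bww|p2|v28y|p2|94ou|', group 1 = 'w0|p2|rqg|p2|bww|p2|v28y|p2|94ou'.
`findall` collects group 1 from the one match (1 total).

['w0|p2|rqg|p2|bww|p2|v28y|p2|94ou']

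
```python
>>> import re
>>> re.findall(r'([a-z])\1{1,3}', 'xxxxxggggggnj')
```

['x', 'g', 'g']

A backreference is literal: `\1` must see the identical characters the first group matched.
`findall` collects group 1 from each match (3 total).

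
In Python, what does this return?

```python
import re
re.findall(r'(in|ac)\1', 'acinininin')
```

After group 1 captures some text, `\1` only succeeds where that same text appears again.
Walking the string: at [2:6] match 'inin', group 1 = 'in'; at [6:10] match 'inin', group 1 = 'in'.
`findall` collects group 1 from each match (2 total).

['in', 'in']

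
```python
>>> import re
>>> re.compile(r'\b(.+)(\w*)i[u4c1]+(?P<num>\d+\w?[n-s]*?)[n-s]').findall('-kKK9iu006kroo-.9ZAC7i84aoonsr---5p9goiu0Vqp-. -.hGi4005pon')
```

[('kKK9iu006kroo-.9ZAC7i84aoonsr---5p9goiu0Vqp-. -.hG', '', '005p')]

Pattern: a word boundary (`\b`, zero-width); then one or more of any character (captured); then zero or more of a word character (captured); then the literal 'i', then one or more of one of [u4c1]; then one or more of a digit, then optionally a word character, then zero or more of a character in [n-s] (lazy) (captured as 'num'); then a character in [n-s].
With the lazy modifier that quantifier settles for the fewest repetitions that let the rest of the pattern succeed (the atoms after it are unaffected and can still be greedy).
Scanning left to right: at [1:58] match 'kKK9iu006kroo-.9ZAC7i84aoonsr---5p9goiu0Vqp-. -.hGi4005po', groups = ('kKK9iu006kroo-.9ZAC7i84aoonsr---5p9goiu0Vqp-. -.hG', '', '005p').
`findall` packs the 3 group values into a tuple for every match.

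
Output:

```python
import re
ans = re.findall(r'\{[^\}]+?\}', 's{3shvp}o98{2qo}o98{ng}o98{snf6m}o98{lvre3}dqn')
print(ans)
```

['{3shvp}', '{2qo}', '{ng}', '{snf6m}', '{lvre3}']

No capturing groups, so `findall` returns the 5 full match strings.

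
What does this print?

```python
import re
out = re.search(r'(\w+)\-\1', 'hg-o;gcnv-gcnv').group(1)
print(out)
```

The match spans [5:14] → 'gcnv-gcnv'.
Captured: group 1 = 'gcnv'.

gcnv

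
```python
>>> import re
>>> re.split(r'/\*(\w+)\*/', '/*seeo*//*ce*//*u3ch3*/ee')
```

['', 'seeo', '', 'ce', '', 'u3ch3', 'ee']

Matches to split on: at [0:8] → '/*seeo*/'; at [8:14] → '/*ce*/'; at [14:23] → '/*u3ch3*/'.
The group in the pattern means `split` returns the separators' captures alongside the pieces.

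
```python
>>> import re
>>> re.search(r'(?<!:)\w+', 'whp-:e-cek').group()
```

'whp'

A negative assertion filters positions out without eating any characters.
`re.search` tries every starting position until one works.
The match spans [0:3] → 'whp'.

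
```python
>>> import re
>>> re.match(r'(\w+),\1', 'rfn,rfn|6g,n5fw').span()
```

(0, 7)

`re.match` won't scan ahead — the pattern has to work from the very first character.
The match spans [0:7] → 'rfn,rfn'.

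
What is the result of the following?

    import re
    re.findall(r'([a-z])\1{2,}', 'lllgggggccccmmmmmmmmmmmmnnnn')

The backreference `\1` re-matches whatever the first group consumed, character for character.
Scanning left to right: at [0:3] match 'lll', group 1 = 'l'; at [3:8] match 'ggggg', group 1 = 'g'; at [8:12] match 'cccc', group 1 = 'c'; at [12:24] match 'mmmmmmmmmmmm', group 1 = 'm'; at [24:28] match 'nnnn', group 1 = 'n'.
One capturing group, so `findall` returns just the captured substring from each match — 5 in all.

['l', 'g', 'c', 'm', 'n']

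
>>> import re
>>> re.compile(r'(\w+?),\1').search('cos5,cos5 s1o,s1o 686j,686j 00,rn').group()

'cos5,cos5'

After group 1 captures some text, `\1` only succeeds where that same text appears again.
The match spans [0:9] → 'cos5,cos5'.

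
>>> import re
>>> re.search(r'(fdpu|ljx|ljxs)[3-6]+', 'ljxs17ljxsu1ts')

Unlike `match`, `search` isn't anchored — it looks for the pattern anywhere in the string.
Here the pattern never matches, so the call returns None.

None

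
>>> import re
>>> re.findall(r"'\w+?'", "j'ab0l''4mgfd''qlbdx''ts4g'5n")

Matches: at [1:7] → "'ab0l'"; at [7:14] → "'4mgfd'"; at [14:21] → "'qlbdx'"; at [21:27] → "'ts4g'".
With no groups in the pattern, `findall` gives back each whole match — 4 here.

["'ab0l'", "'4mgfd'", "'qlbdx'", "'ts4g'"]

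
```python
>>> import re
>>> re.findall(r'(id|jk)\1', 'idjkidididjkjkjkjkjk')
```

['id', 'jk', 'jk']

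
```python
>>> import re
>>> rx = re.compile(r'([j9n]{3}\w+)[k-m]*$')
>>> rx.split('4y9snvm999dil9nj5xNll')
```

['4y9snvm', '999dil9nj5xNll', '']

The pattern matches exactly 3 of one of [j9n], then one or more of a word character (captured); then zero or more of a character in [k-m]; then anchored at the end.
Matches to split on: at [7:21] → '999dil9nj5xNll'.
With a capturing group present, the delimiter's captured portion is kept in the result list.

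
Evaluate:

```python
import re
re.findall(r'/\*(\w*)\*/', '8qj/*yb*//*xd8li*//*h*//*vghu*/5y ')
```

With a single group, `findall` returns only what that group captured — 4 items.

['yb', 'xd8li', 'h', 'vghu']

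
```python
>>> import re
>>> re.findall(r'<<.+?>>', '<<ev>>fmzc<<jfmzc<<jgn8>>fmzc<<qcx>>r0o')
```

A `+?`/`*?`/`{m,n}?` starts at its minimum and grows only as far as needed for what follows to match.
Scanning left to right: at [0:6] → '<<ev>>'; at [10:25] → '<<jfmzc<<jgn8>>'; at [29:36] → '<<qcx>>'.
With no groups in the pattern, `findall` gives back each whole match — 3 here.

['<<ev>>', '<<jfmzc<<jgn8>>', '<<qcx>>']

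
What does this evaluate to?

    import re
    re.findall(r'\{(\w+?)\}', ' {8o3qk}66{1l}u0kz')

['8o3qk', '1l']

Walking the string: at [1:8] match '{8o3qk}', group 1 = '8o3qk'; at [10:14] match '{1l}', group 1 = '1l'.
`findall` collects group 1 from each match (2 total).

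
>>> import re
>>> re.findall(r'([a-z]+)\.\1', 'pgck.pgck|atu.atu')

['pgck', 'atu']

A backreference is literal: `\1` must see the identical characters the first group matched.
One capturing group, so `findall` returns just the captured substring from each match — 2 in all.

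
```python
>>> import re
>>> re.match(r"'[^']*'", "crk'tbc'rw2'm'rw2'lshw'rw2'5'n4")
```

None

`match` is anchored at position 0; if the pattern doesn't fit there, it returns None.
Here the pattern fails at index 0, so the call returns None.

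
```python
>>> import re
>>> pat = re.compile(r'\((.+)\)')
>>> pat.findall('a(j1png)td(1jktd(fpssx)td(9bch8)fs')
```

['j1png)td(1jktd(fpssx)td(9bch8']

One capturing group, so `findall` returns just the captured substring from the one match — 1 in all.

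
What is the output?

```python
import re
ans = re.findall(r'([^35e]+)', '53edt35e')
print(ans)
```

The pattern matches one or more of any character except [35e] (captured).
Walking the string: at [3:5] match 'dt', group 1 = 'dt'.
Because there's exactly one group, `findall` drops the full match and keeps group 1 from the one hit.

['dt']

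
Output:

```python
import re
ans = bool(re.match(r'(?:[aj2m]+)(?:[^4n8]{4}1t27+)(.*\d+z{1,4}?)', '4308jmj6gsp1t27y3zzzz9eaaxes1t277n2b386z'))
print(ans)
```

With `match`, the pattern is implicitly anchored at the beginning.
Here the pattern fails at index 0, so the call returns None, and `bool(None)` is False.

False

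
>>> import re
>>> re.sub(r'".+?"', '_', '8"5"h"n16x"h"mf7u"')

'8_h_h_'

`sub` substitutes '_' at each match site.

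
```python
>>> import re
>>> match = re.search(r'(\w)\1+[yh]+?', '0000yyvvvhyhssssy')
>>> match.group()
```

'0000y'

The backreference `\1` re-matches whatever the first group consumed, character for character.
The match spans [0:5] → '0000y'.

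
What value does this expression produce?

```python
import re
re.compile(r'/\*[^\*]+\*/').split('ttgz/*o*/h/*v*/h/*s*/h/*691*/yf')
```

['ttgz', 'h', 'h', 'h', 'yf']

Matches to split on: at [4:9] → '/*o*/'; at [10:15] → '/*v*/'; at [16:21] → '/*s*/'; at [22:29] → '/*691*/'.
Each match becomes a cut point; 5 segments remain.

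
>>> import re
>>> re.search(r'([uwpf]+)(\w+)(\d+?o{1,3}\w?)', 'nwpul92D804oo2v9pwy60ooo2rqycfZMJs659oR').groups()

Pattern: one or more of one of [uwpf] (captured); then one or more of a word character (captured); then one or more of a digit (lazy), then 1 to 3 of a literal 'o', then optionally a word character (captured).
`search` walks the string left to right and returns the first match it finds.
The match spans [1:39] → 'wpul92D804oo2v9pwy60ooo2rqycfZMJs659oR'.
Captured: group 1 = 'wpu', group 2 = 'l92D804oo2v9pwy60ooo2rqycfZMJs65', group 3 = '9oR'.

('wpu', 'l92D804oo2v9pwy60ooo2rqycfZMJs65', '9oR')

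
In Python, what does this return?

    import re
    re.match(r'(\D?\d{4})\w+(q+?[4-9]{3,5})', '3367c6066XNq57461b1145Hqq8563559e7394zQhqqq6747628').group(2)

Pattern: optionally a non-digit, then exactly 4 of a digit (captured); then one or more of a word character; then one or more of the literal 'q' (lazy), then 3 to 5 of a character in [4-9] (captured).
`match` is anchored at position 0; if the pattern doesn't fit there, it returns None.
The match spans [0:48] → '3367c6066XNq57461b1145Hqq8563559e7394zQhqqq67476'.
Captured: group 1 = '3367', group 2 = 'q67476'.

'q67476'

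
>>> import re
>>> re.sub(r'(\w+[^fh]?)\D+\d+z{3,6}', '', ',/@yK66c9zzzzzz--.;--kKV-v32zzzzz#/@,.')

This matches one or more of a word character, then optionally any character except [fh] (captured); then one or more of a non-digit, then one or more of a digit, then 3 to 6 of a literal 'z'.
Matches: at [3:33] → 'yK66c9zzzzzz--.;--kKV-v32zzzzz'.
`sub` substitutes '' at each match site.

',/@#/@,.'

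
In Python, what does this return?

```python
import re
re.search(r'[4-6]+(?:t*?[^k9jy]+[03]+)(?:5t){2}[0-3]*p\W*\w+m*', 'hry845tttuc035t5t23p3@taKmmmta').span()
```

(4, 21)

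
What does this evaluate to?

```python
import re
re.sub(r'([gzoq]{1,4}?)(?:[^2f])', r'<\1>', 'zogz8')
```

'<z><g>8'

Pattern: 1 to 4 of one of [gzoq] (lazy) (captured); then any character except [2f] (non-capturing group).
With the lazy modifier that quantifier settles for the fewest repetitions that let the rest of the pattern succeed (the atoms after it are unaffected and can still be greedy).
Matches: at [0:2] → 'zo'; at [2:4] → 'gz'.
Each match is replaced using the text its own group 1 captured.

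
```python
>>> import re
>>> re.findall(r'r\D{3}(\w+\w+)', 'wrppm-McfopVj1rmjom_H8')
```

['m_H8']

The pattern matches a literal 'r', then exactly 3 of a non-digit; then one or more of a word character, then one or more of a word character (captured).
Scanning left to right: at [14:22] match 'rmjom_H8', group 1 = 'm_H8'.
With a single group, `findall` returns only what that group captured — 1 item.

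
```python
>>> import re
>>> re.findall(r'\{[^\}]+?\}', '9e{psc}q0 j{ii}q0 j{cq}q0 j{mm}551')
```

['{psc}', '{ii}', '{cq}', '{mm}']

No capturing groups, so `findall` returns the 4 full match strings.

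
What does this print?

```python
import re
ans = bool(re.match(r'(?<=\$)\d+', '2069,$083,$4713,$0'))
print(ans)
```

False

`re.match` only tries the pattern at the start of the string.
Here position 0 doesn't satisfy it, so the call returns None, and `bool(None)` is False.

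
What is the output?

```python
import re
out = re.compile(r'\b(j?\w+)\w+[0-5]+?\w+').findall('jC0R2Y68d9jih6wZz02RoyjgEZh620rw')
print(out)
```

Pattern: a word boundary (`\b`, zero-width); then optionally a literal 'j', then one or more of a word character (captured); then one or more of a word character; then one or more of a character in [0-5] (lazy), then one or more of a word character.
Matches: at [0:32] match 'jC0R2Y68d9jih6wZz02RoyjgEZh620rw', group 1 = 'jC0R2Y68d9jih6wZz02RoyjgEZh6'.
One capturing group, so `findall` returns just the captured substring from the one match — 1 in all.

['jC0R2Y68d9jih6wZz02RoyjgEZh6']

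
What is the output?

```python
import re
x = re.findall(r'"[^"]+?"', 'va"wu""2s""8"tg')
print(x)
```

['"wu"', '"2s"', '"8"']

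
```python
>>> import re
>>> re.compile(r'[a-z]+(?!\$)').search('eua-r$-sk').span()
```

A negative assertion filters positions out without eating any characters.
`re.search` scans for the first position where the pattern succeeds.
The match spans [0:3] → 'eua'.

(0, 3)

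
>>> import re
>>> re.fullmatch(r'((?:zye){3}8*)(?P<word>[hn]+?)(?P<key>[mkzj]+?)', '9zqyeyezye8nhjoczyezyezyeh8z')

The pattern matches the literal 'zye' repeated 3 times, then zero or more of the literal '8' (captured); then one or more of one of [hn] (lazy) (captured as 'word'); then one or more of one of [mkzj] (lazy) (captured as 'key').
`re.fullmatch` requires the pattern to consume the entire string.
Here there's no way to consume every character, so the call returns None.

None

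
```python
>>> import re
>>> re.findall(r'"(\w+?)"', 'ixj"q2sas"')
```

Scanning left to right: at [3:10] match '"q2sas"', group 1 = 'q2sas'.
Because there's exactly one group, `findall` drops the full match and keeps group 1 from the one hit.

['q2sas']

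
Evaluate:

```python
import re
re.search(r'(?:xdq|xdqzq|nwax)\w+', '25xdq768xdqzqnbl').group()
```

'xdq768xdqzqnbl'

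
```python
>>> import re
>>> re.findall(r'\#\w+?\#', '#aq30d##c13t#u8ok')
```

Matches: at [0:7] → '#aq30d#'; at [7:13] → '#c13t#'.
No capturing groups, so `findall` returns the 2 full match strings.

['#aq30d#', '#c13t#']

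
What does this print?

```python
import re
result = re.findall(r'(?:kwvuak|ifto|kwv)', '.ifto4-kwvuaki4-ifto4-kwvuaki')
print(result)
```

['ifto', 'kwvuak', 'ifto', 'kwvuak']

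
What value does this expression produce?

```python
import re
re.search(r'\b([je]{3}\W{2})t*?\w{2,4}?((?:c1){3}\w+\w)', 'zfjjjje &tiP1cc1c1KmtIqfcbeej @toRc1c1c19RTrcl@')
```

Here the pattern never matches, so the call returns None.

None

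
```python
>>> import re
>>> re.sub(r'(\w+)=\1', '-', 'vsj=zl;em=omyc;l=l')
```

The backreference `\1` re-matches whatever the first group consumed, character for character.
`sub` substitutes '-' at each match site.

'vsj=zl;em=omyc;-'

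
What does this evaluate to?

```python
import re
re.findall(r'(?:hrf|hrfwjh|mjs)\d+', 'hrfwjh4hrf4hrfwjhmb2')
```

['hrfwjh4', 'hrf4']

With no groups in the pattern, `findall` gives back each whole match — 2 here.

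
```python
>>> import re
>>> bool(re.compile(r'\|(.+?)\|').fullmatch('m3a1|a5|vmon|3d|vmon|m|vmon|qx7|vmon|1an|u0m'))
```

False

`re.fullmatch` requires the pattern to consume the entire string.
Here the pattern can't cover the whole string, so the call returns None, and `bool(None)` is False.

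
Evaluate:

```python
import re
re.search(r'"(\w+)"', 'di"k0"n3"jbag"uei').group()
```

'"k0"'

`re.search` scans for the first position where the pattern succeeds.
The match spans [2:6] → '"k0"'.
Captured: group 1 = 'k0'.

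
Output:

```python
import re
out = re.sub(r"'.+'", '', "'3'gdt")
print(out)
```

Every occurrence is swapped for ''.

gdt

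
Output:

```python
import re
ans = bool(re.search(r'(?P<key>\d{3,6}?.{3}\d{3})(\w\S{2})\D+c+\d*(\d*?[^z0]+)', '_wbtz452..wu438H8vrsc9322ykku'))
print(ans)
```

False

Here no position works, so the call returns None, and `bool(None)` is False.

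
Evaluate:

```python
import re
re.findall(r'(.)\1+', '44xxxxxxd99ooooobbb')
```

After group 1 captures some text, `\1` only succeeds where that same text appears again.
Walking the string: at [0:2] match '44', group 1 = '4'; at [2:8] match 'xxxxxx', group 1 = 'x'; at [9:11] match '99', group 1 = '9'; at [11:16] match 'ooooo', group 1 = 'o'; at [16:19] match 'bbb', group 1 = 'b'.
With a single group, `findall` returns only what that group captured — 5 items.

['4', 'x', '9', 'o', 'b']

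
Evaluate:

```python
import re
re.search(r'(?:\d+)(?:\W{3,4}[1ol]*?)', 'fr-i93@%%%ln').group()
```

'93@%%%'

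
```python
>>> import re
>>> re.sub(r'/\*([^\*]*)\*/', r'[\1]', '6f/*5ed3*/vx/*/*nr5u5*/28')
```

'6f[5ed3]vx/*[nr5u5]28'

Matches: at [2:10] → '/*5ed3*/'; at [14:23] → '/*nr5u5*/'.
Each match is replaced using the text its own group 1 captured.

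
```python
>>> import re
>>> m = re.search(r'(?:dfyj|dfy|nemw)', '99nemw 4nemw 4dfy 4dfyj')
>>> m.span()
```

(2, 6)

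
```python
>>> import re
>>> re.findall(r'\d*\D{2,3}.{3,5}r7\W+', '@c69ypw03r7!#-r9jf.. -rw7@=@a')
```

With no groups in the pattern, `findall` gives back each whole match — 1 here.

['69ypw03r7!#-']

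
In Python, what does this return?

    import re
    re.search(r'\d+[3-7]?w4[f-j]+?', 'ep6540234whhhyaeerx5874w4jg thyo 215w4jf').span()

(19, 26)

This matches one or more of a digit, then optionally a character in [3-7], then the literal 'w4'; then one or more of a character in [f-j] (lazy).
The match spans [19:26] → '5874w4j'.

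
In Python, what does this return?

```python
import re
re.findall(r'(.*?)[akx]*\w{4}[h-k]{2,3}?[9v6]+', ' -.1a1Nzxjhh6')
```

[' -.1']

The pattern matches zero or more of any character (lazy) (captured); then zero or more of one of [akx], then exactly 4 of a word character, then 2 to 3 of a character in [h-k] (lazy); then one or more of one of [9v6].
`findall` collects group 1 from the one match (1 total).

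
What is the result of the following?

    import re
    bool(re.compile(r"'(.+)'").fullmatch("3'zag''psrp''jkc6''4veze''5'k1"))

False

`re.fullmatch` is like wrapping the pattern in `^…$` (in single-line mode).
Here the pattern can't cover the whole string, so the call returns None, and `bool(None)` is False.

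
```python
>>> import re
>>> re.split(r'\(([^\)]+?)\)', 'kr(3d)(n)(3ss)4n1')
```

['kr', '3d', '', 'n', '', '3ss', '4n1']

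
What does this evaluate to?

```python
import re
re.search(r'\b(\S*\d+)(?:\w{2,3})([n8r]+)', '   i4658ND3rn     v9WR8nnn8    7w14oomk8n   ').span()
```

Pattern: a word boundary (`\b`, zero-width); then zero or more of a non-whitespace character, then one or more of a digit (captured); then 2 to 3 of a word character (non-capturing group); then one or more of one of [n8r] (captured).
The match spans [3:13] → 'i4658ND3rn'.

(3, 13)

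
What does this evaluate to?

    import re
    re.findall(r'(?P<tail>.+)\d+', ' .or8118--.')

[' .or811']

With a single group, `findall` returns only what that group captured — 1 item.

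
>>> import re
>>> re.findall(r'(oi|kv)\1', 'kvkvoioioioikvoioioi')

`\1` has to match the exact text group 1 already captured.
Matches: at [0:4] match 'kvkv', group 1 = 'kv'; at [4:8] match 'oioi', group 1 = 'oi'; at [8:12] match 'oioi', group 1 = 'oi'; at [14:18] match 'oioi', group 1 = 'oi'.
With a single group, `findall` returns only what that group captured — 4 items.

['kv', 'oi', 'oi', 'oi']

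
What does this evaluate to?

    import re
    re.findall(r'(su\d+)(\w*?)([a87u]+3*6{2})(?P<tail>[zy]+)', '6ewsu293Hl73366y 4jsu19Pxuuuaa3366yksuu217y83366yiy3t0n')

Pattern: the literal 'su', then one or more of a digit (captured); then zero or more of a word character (lazy) (captured); then one or more of one of [a87u], then zero or more of the literal '3', then exactly 2 of the literal '6' (captured); then one or more of one of [zy] (captured as 'tail').
With 4 capturing groups, `findall` returns a 4-tuple per match.

[('su293', 'Hl', '73366', 'y'), ('su19', 'Px', 'uuuaa3366', 'y')]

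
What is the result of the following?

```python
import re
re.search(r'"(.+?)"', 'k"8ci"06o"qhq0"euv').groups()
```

Because the quantifier is non-greedy, it stops expanding at the earliest point where the rest of the pattern can succeed.
`re.search` tries every starting position until one works.
The match spans [1:6] → '"8ci"'.
Captured: group 1 = '8ci'.

('8ci',)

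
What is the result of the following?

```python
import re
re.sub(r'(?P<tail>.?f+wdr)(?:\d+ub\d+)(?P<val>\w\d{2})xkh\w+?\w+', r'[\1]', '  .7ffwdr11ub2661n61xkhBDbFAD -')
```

The pattern matches optionally any character, then one or more of a literal 'f', then the literal 'wdr' (captured as 'tail'); then one or more of a digit, then the literal 'ub', then one or more of a digit (non-capturing group); then a word character, then exactly 2 of a digit (captured as 'val'); then the literal 'x', then the literal 'kh', then one or more of a word character (lazy); then one or more of a word character.
Matches: at [3:29] → '7ffwdr11ub2661n61xkhBDbFAD'.
The replacement refers to a captured group, so each match is rewritten using its own captured text.

'  .[7ffwdr] -'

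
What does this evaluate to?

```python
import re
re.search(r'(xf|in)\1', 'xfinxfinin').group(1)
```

'in'

The match spans [6:10] → 'inin'.
Captured: group 1 = 'in'.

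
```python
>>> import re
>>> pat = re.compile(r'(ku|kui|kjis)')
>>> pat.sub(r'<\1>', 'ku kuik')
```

'<ku> <ku>ik'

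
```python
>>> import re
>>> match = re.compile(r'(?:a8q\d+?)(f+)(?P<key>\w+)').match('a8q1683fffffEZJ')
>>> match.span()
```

(0, 15)

The pattern matches the literal 'a8q', then one or more of a digit (lazy) (non-capturing group); then one or more of a literal 'f' (captured); then one or more of a word character (captured as 'key').
`re.match` won't scan ahead — the pattern has to work from the very first character.
The match spans [0:15] → 'a8q1683fffffEZJ'.
Captured: group 1 = 'fffff', group 2 = 'EZJ'.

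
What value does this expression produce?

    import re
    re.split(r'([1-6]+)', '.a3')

['.a', '3', '']

This matches one or more of a character in [1-6] (captured).
Matches to split on: at [2:3] → '3'.
Because the pattern has a capturing group, `split` also inserts each captured text between the pieces.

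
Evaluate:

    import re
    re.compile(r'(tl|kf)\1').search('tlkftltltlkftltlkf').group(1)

'tl'

`\1` is not a pattern — it's the concrete string captured by group 1, re-applied verbatim.
`re.search` scans for the first position where the pattern succeeds.
The match spans [4:8] → 'tltl'.
Captured: group 1 = 'tl'.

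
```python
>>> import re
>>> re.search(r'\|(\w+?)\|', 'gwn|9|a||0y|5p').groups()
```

`search` walks the string left to right and returns the first match it finds.
The match spans [3:6] → '|9|'.
Captured: group 1 = '9'.

('9',)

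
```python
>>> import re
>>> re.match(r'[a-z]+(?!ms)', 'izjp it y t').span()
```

(0, 4)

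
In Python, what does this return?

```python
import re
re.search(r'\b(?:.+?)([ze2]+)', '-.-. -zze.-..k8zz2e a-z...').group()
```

The pattern matches a word boundary (`\b`, zero-width); then one or more of any character (lazy) (non-capturing group); then one or more of one of [ze2] (captured).
A `+?`/`*?`/`{m,n}?` starts at its minimum and grows only as far as needed for what follows to match.
`re.search` scans for the first position where the pattern succeeds.
The match spans [6:9] → 'zze'.
Captured: group 1 = 'ze'.

'zze'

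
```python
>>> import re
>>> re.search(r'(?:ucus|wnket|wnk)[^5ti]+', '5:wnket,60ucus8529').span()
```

(2, 15)

Alternation tries branches left to right and keeps the first one that lets the overall match succeed at that position.
The match spans [2:15] → 'wnket,60ucus8'.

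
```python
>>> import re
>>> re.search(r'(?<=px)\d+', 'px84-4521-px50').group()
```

'84'

The `(?=…)`/`(?<=…)` assertion just peeks at neighbouring text; it doesn't advance the match position.
The match spans [2:4] → '84'.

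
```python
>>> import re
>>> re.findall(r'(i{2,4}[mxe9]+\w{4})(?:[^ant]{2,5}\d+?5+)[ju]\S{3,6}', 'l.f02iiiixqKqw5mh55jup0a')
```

This matches 2 to 4 of a literal 'i', then one or more of one of [mxe9], then exactly 4 of a word character (captured); then 2 to 5 of any character except [ant], then one or more of a digit (lazy), then one or more of the literal '5' (non-capturing group); then one of [ju], then 3 to 6 of a non-whitespace character.
Scanning left to right: at [5:24] match 'iiiixqKqw5mh55jup0a', group 1 = 'iiiixqKqw'.
One capturing group, so `findall` returns just the captured substring from the one match — 1 in all.

['iiiixqKqw']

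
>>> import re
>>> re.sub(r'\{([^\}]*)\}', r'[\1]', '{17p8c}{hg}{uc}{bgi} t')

Matches: at [0:7] → '{17p8c}'; at [7:11] → '{hg}'; at [11:15] → '{uc}'; at [15:20] → '{bgi}'.
Each match is replaced using the text its own group 1 captured.

'[17p8c][hg][uc][bgi] t'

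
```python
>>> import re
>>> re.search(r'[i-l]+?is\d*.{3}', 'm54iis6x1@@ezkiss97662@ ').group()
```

'iis6x1@'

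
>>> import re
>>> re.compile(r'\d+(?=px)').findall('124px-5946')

['124']

Lookahead/lookbehind check context without consuming it, so the matched span excludes the asserted characters.
Scanning left to right: at [0:3] → '124'.
No capturing groups, so `findall` returns the 1 full match string.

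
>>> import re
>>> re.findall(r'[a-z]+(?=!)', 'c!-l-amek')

['c']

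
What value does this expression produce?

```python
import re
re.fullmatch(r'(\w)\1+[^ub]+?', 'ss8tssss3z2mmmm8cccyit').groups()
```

`\1` is not a pattern — it's the concrete string captured by group 1, re-applied verbatim.
`fullmatch` succeeds only if the pattern covers the string from start to end.
The match spans [0:22] → 'ss8tssss3z2mmmm8cccyit'.
Captured: group 1 = 's'.

('s',)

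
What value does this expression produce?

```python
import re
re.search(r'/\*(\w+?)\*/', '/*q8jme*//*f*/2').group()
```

'/*q8jme*/'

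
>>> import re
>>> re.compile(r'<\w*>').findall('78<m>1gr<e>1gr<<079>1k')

Walking the string: at [2:5] → '<m>'; at [8:11] → '<e>'; at [15:20] → '<079>'.
No capturing groups, so `findall` returns the 3 full match strings.

['<m>', '<e>', '<079>']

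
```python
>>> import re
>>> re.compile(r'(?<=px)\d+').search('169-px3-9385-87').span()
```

(6, 7)

The lookaround is zero-width — it requires the adjacent text to match without consuming it, so the asserted text isn't part of the match.
`re.search` tries every starting position until one works.
The match spans [6:7] → '3'.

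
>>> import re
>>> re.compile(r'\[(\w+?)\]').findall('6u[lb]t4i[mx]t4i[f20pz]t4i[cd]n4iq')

['lb', 'mx', 'f20pz', 'cd']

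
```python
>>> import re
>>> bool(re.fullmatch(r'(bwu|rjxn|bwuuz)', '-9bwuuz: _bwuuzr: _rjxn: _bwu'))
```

`re.fullmatch` is like wrapping the pattern in `^…$` (in single-line mode).
Here the string isn't matched end-to-end, so the call returns None, and `bool(None)` is False.

False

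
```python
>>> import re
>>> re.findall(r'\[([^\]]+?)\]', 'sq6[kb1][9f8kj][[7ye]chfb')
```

Walking the string: at [3:8] match '[kb1]', group 1 = 'kb1'; at [8:15] match '[9f8kj]', group 1 = '9f8kj'; at [15:21] match '[[7ye]', group 1 = '[7ye'.
With a single group, `findall` returns only what that group captured — 3 items.

['kb1', '9f8kj', '[7ye']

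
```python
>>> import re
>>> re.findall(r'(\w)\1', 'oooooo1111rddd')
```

A backreference is literal: `\1` must see the identical characters the first group matched.
Matches: at [0:2] match 'oo', group 1 = 'o'; at [2:4] match 'oo', group 1 = 'o'; at [4:6] match 'oo', group 1 = 'o'; at [6:8] match '11', group 1 = '1'; at [8:10] match '11', group 1 = '1'; ….
With a single group, `findall` returns only what that group captured — 6 items.

['o', 'o', 'o', '1', '1', 'd']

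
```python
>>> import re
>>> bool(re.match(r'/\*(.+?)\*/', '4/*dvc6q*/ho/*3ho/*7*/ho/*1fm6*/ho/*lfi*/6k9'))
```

`re.match` only tries the pattern at the start of the string.
Here the string doesn't start with a match, so the call returns None, and `bool(None)` is False.

False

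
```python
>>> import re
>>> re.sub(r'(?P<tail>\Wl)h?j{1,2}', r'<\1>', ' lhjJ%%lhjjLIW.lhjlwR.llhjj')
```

'< l>J%<%l>LIW<.l>lwR.llhjj'

This matches a non-word character, then a literal 'l' (captured as 'tail'); then optionally the literal 'h', then 1 to 2 of a literal 'j'.
Matches: at [0:4] → ' lhj'; at [6:11] → '%lhjj'; at [14:18] → '.lhj'.
`\1` in the replacement pulls in group 1's text for each match.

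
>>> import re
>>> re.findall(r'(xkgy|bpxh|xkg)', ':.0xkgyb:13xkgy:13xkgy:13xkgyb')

`|` is ordered: at each position the engine commits to the first alternative that works.
Matches: at [3:7] match 'xkgy', group 1 = 'xkgy'; at [11:15] match 'xkgy', group 1 = 'xkgy'; at [18:22] match 'xkgy', group 1 = 'xkgy'; at [25:29] match 'xkgy', group 1 = 'xkgy'.
`findall` collects group 1 from each match (4 total).

['xkgy', 'xkgy', 'xkgy', 'xkgy']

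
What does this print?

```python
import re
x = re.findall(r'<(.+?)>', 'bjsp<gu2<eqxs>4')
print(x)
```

['gu2<eqxs']

Scanning left to right: at [4:14] match '<gu2<eqxs>', group 1 = 'gu2<eqxs'.
Because there's exactly one group, `findall` drops the full match and keeps group 1 from the one hit.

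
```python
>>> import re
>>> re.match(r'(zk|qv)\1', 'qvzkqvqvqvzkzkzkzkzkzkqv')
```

None

`\1` has to match the exact text group 1 already captured.
With `match`, the pattern is implicitly anchored at the beginning.
Here the string doesn't start with a match, so the call returns None.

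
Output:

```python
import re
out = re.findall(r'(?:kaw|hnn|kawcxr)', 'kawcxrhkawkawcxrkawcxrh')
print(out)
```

['kaw', 'kaw', 'kaw', 'kaw']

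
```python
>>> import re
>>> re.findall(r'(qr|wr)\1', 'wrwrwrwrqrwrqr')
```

['wr', 'wr']

`\1` is not a pattern — it's the concrete string captured by group 1, re-applied verbatim.
With a single group, `findall` returns only what that group captured — 2 items.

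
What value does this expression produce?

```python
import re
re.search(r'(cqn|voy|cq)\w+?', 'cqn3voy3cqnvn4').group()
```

The regex engine tests alternatives in the order written; an earlier branch that matches wins even if a later one would match more.
The match spans [0:4] → 'cqn3'.

'cqn3'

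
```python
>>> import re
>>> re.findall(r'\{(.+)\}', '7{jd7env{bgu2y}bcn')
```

Walking the string: at [1:15] match '{jd7env{bgu2y}', group 1 = 'jd7env{bgu2y'.
With a single group, `findall` returns only what that group captured — 1 item.

['jd7env{bgu2y']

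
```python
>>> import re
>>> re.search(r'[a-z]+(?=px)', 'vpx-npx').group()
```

The `(?=…)`/`(?<=…)` assertion just peeks at neighbouring text; it doesn't advance the match position.
`re.search` tries every starting position until one works.
The match spans [0:1] → 'v'.

'v'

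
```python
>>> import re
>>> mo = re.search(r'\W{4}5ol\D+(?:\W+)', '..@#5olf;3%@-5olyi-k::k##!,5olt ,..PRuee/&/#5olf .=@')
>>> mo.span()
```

(0, 9)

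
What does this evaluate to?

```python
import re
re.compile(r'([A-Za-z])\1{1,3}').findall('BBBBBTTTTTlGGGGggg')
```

A backreference is literal: `\1` must see the identical characters the first group matched.
Walking the string: at [0:4] match 'BBBB', group 1 = 'B'; at [5:9] match 'TTTT', group 1 = 'T'; at [11:15] match 'GGGG', group 1 = 'G'; at [15:18] match 'ggg', group 1 = 'g'.
With a single group, `findall` returns only what that group captured — 4 items.

['B', 'T', 'G', 'g']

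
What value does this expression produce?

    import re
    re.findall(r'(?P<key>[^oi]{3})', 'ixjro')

['xjr']

The pattern matches exactly 3 of any character except [oi] (captured as 'key').
Matches: at [1:4] match 'xjr', group 1 = 'xjr'.
Because there's exactly one group, `findall` drops the full match and keeps group 1 from the one hit.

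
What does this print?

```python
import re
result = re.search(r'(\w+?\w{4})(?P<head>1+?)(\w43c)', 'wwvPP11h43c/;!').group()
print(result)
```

wwvPP11h43c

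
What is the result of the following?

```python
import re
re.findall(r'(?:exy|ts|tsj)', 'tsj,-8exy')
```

The regex engine tests alternatives in the order written; an earlier branch that matches wins even if a later one would match more.
Scanning left to right: at [0:2] → 'ts'; at [6:9] → 'exy'.
`findall` yields the raw match text (2 of them) because the pattern has no groups.

['ts', 'exy']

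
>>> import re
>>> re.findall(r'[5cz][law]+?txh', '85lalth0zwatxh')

Pattern: one of [5cz]; then one or more of one of [law] (lazy), then the literal 'txh'.
Since nothing is captured, `findall` lists the 1 matched substring directly.

['zwatxh']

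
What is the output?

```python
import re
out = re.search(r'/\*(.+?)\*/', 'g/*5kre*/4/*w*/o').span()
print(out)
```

(1, 9)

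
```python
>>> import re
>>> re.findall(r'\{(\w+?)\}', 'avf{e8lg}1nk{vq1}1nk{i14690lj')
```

['e8lg', 'vq1']

With a single group, `findall` returns only what that group captured — 2 items.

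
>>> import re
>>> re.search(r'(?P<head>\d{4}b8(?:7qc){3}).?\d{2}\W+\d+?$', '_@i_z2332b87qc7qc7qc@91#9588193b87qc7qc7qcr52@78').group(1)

'8193b87qc7qc7qc'

This matches exactly 4 of a digit, then the literal 'b8', then the literal '7qc' repeated 3 times (captured as 'head'); then optionally any character, then exactly 2 of a digit, then one or more of a non-word character; then one or more of a digit (lazy); then anchored at the end.
Unlike `match`, `search` isn't anchored — it looks for the pattern anywhere in the string.
The match spans [27:48] → '8193b87qc7qc7qcr52@78'.
Captured: group 1 = '8193b87qc7qc7qc'.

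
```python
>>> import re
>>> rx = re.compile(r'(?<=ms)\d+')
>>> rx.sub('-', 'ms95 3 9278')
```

'ms- 3 9278'

Lookahead/lookbehind check context without consuming it, so the matched span excludes the asserted characters.
Matches: at [2:4] → '95'.
Every occurrence is swapped for '-'.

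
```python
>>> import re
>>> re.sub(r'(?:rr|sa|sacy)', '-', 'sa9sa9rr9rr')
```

'-9-9-9-'

Matches: at [0:2] → 'sa'; at [3:5] → 'sa'; at [6:8] → 'rr'; at [9:11] → 'rr'.
Each match is replaced by '-'.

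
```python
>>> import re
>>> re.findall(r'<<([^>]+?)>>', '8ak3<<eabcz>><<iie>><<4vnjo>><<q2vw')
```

`findall` collects group 1 from each match (3 total).

['eabcz', 'iie', '4vnjo']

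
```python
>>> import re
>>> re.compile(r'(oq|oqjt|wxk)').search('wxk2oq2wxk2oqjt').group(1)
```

'wxk'

The match spans [0:3] → 'wxk'.
Captured: group 1 = 'wxk'.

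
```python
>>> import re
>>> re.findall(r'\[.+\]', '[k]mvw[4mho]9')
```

Since nothing is captured, `findall` lists the 1 matched substring directly.

['[k]mvw[4mho]']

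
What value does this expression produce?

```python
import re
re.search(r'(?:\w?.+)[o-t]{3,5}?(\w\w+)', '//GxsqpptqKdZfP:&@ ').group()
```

This matches optionally a word character, then one or more of any character (non-capturing group); then 3 to 5 of a character in [o-t] (lazy); then a word character, then one or more of a word character (captured).
`search` walks the string left to right and returns the first match it finds.
The match spans [0:15] → '//GxsqpptqKdZfP'.
Captured: group 1 = 'KdZfP'.

'//GxsqpptqKdZfP'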